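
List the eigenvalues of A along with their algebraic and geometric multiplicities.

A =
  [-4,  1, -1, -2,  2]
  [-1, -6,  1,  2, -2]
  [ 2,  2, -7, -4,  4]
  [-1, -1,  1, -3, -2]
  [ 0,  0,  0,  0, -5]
λ = -5: alg = 5, geom = 4

Step 1 — factor the characteristic polynomial to read off the algebraic multiplicities:
  χ_A(x) = (x + 5)^5

Step 2 — compute geometric multiplicities via the rank-nullity identity g(λ) = n − rank(A − λI):
  rank(A − (-5)·I) = 1, so dim ker(A − (-5)·I) = n − 1 = 4

Summary:
  λ = -5: algebraic multiplicity = 5, geometric multiplicity = 4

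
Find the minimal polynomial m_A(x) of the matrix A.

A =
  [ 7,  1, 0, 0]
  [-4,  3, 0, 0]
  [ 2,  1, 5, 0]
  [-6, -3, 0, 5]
x^2 - 10*x + 25

The characteristic polynomial is χ_A(x) = (x - 5)^4, so the eigenvalues are known. The minimal polynomial is
  m_A(x) = Π_λ (x − λ)^{k_λ}
where k_λ is the size of the *largest* Jordan block for λ (equivalently, the smallest k with (A − λI)^k v = 0 for every generalised eigenvector v of λ).

  λ = 5: largest Jordan block has size 2, contributing (x − 5)^2

So m_A(x) = (x - 5)^2 = x^2 - 10*x + 25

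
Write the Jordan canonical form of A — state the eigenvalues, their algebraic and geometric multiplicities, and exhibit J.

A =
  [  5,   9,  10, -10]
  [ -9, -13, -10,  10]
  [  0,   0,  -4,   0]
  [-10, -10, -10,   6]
J_2(-4) ⊕ J_1(-4) ⊕ J_1(6)

The characteristic polynomial is
  det(x·I − A) = x^4 + 6*x^3 - 24*x^2 - 224*x - 384 = (x - 6)*(x + 4)^3

Eigenvalues and multiplicities (the geometric multiplicity of λ is n − rank(A − λI), which equals the number of Jordan blocks for λ):
  λ = -4: algebraic multiplicity = 3, geometric multiplicity = 2
  λ = 6: algebraic multiplicity = 1, geometric multiplicity = 1

Determining the block sizes for each eigenvalue:
  λ = -4: 2 blocks summing to 3 forces exactly one block of size 2 and the rest size 1 → block sizes [2, 1]
  λ = 6: one block (gm = 1), so the single block has size am = 1 → block sizes [1]

Assembling the blocks gives a Jordan form
J =
  [-4,  1,  0, 0]
  [ 0, -4,  0, 0]
  [ 0,  0, -4, 0]
  [ 0,  0,  0, 6]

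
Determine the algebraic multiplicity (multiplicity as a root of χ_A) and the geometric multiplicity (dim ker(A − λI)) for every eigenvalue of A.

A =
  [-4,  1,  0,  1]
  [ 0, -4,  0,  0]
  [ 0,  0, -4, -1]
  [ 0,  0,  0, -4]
λ = -4: alg = 4, geom = 2

Step 1 — factor the characteristic polynomial to read off the algebraic multiplicities:
  χ_A(x) = (x + 4)^4

Step 2 — compute geometric multiplicities via the rank-nullity identity g(λ) = n − rank(A − λI):
  rank(A − (-4)·I) = 2, so dim ker(A − (-4)·I) = n − 2 = 2

Summary:
  λ = -4: algebraic multiplicity = 4, geometric multiplicity = 2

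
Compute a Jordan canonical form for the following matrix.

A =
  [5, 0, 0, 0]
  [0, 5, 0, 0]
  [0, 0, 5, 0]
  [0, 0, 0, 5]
J_1(5) ⊕ J_1(5) ⊕ J_1(5) ⊕ J_1(5)

The characteristic polynomial is
  det(x·I − A) = x^4 - 20*x^3 + 150*x^2 - 500*x + 625 = (x - 5)^4

Eigenvalues and multiplicities (the geometric multiplicity of λ is n − rank(A − λI), which equals the number of Jordan blocks for λ):
  λ = 5: algebraic multiplicity = 4, geometric multiplicity = 4

Determining the block sizes for each eigenvalue:
  λ = 5: gm = am = 4, so every block has size 1 → block sizes [1, 1, 1, 1]

Assembling the blocks gives a Jordan form
J =
  [5, 0, 0, 0]
  [0, 5, 0, 0]
  [0, 0, 5, 0]
  [0, 0, 0, 5]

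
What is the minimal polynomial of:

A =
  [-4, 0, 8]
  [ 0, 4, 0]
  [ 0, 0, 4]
x^2 - 16

The characteristic polynomial is χ_A(x) = (x - 4)^2*(x + 4), so the eigenvalues are known. The minimal polynomial is
  m_A(x) = Π_λ (x − λ)^{k_λ}
where k_λ is the size of the *largest* Jordan block for λ (equivalently, the smallest k with (A − λI)^k v = 0 for every generalised eigenvector v of λ).

  λ = -4: largest Jordan block has size 1, contributing (x + 4)
  λ = 4: largest Jordan block has size 1, contributing (x − 4)

So m_A(x) = (x - 4)*(x + 4) = x^2 - 16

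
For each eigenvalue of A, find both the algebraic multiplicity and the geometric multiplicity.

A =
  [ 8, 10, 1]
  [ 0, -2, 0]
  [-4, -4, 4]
λ = -2: alg = 1, geom = 1; λ = 6: alg = 2, geom = 1

Step 1 — factor the characteristic polynomial to read off the algebraic multiplicities:
  χ_A(x) = (x - 6)^2*(x + 2)

Step 2 — compute geometric multiplicities via the rank-nullity identity g(λ) = n − rank(A − λI):
  rank(A − (-2)·I) = 2, so dim ker(A − (-2)·I) = n − 2 = 1
  rank(A − (6)·I) = 2, so dim ker(A − (6)·I) = n − 2 = 1

Summary:
  λ = -2: algebraic multiplicity = 1, geometric multiplicity = 1
  λ = 6: algebraic multiplicity = 2, geometric multiplicity = 1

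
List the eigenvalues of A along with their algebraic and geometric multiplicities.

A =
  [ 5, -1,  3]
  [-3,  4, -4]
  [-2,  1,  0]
λ = 3: alg = 3, geom = 1

Step 1 — factor the characteristic polynomial to read off the algebraic multiplicities:
  χ_A(x) = (x - 3)^3

Step 2 — compute geometric multiplicities via the rank-nullity identity g(λ) = n − rank(A − λI):
  rank(A − (3)·I) = 2, so dim ker(A − (3)·I) = n − 2 = 1

Summary:
  λ = 3: algebraic multiplicity = 3, geometric multiplicity = 1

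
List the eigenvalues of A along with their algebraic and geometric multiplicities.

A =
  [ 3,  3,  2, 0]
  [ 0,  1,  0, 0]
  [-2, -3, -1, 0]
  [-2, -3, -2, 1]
λ = 1: alg = 4, geom = 3

Step 1 — factor the characteristic polynomial to read off the algebraic multiplicities:
  χ_A(x) = (x - 1)^4

Step 2 — compute geometric multiplicities via the rank-nullity identity g(λ) = n − rank(A − λI):
  rank(A − (1)·I) = 1, so dim ker(A − (1)·I) = n − 1 = 3

Summary:
  λ = 1: algebraic multiplicity = 4, geometric multiplicity = 3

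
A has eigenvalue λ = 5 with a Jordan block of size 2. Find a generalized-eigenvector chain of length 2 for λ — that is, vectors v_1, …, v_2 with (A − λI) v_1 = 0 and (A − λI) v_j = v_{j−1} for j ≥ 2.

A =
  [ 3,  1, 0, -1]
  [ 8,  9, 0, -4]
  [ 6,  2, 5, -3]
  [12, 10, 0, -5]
A Jordan chain for λ = 5 of length 2:
v_1 = (0, 0, -1, 0)ᵀ
v_2 = (0, 1, 0, 1)ᵀ

Let N = A − (5)·I. We want v_2 with N^2 v_2 = 0 but N^1 v_2 ≠ 0; then v_{j-1} := N · v_j for j = 2, …, 2.

Pick v_2 = (0, 1, 0, 1)ᵀ.
Then v_1 = N · v_2 = (0, 0, -1, 0)ᵀ.

Sanity check: (A − (5)·I) v_1 = (0, 0, 0, 0)ᵀ = 0. ✓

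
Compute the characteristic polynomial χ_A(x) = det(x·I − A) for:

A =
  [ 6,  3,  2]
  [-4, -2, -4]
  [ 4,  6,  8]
x^3 - 12*x^2 + 48*x - 64

Expanding det(x·I − A) (e.g. by cofactor expansion or by noting that A is similar to its Jordan form J, which has the same characteristic polynomial as A) gives
  χ_A(x) = x^3 - 12*x^2 + 48*x - 64
which factors as (x - 4)^3. The eigenvalues (with algebraic multiplicities) are λ = 4 with multiplicity 3.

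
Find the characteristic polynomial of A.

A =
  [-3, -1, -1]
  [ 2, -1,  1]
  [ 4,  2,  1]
x^3 + 3*x^2 + 3*x + 1

Expanding det(x·I − A) (e.g. by cofactor expansion or by noting that A is similar to its Jordan form J, which has the same characteristic polynomial as A) gives
  χ_A(x) = x^3 + 3*x^2 + 3*x + 1
which factors as (x + 1)^3. The eigenvalues (with algebraic multiplicities) are λ = -1 with multiplicity 3.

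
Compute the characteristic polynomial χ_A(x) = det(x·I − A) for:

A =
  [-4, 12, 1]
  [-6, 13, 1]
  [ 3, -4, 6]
x^3 - 15*x^2 + 75*x - 125

Expanding det(x·I − A) (e.g. by cofactor expansion or by noting that A is similar to its Jordan form J, which has the same characteristic polynomial as A) gives
  χ_A(x) = x^3 - 15*x^2 + 75*x - 125
which factors as (x - 5)^3. The eigenvalues (with algebraic multiplicities) are λ = 5 with multiplicity 3.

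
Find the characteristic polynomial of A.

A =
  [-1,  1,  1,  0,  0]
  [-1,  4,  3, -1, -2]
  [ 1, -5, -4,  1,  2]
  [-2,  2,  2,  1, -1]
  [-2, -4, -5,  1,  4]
x^5 - 4*x^4 + x^3 + 10*x^2 - 4*x - 8

Expanding det(x·I − A) (e.g. by cofactor expansion or by noting that A is similar to its Jordan form J, which has the same characteristic polynomial as A) gives
  χ_A(x) = x^5 - 4*x^4 + x^3 + 10*x^2 - 4*x - 8
which factors as (x - 2)^3*(x + 1)^2. The eigenvalues (with algebraic multiplicities) are λ = -1 with multiplicity 2, λ = 2 with multiplicity 3.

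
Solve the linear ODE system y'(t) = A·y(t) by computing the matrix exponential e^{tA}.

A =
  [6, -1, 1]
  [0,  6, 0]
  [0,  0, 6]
e^{tA} =
  [exp(6*t), -t*exp(6*t), t*exp(6*t)]
  [0, exp(6*t), 0]
  [0, 0, exp(6*t)]

Strategy: write A = P · J · P⁻¹ where J is a Jordan canonical form, so e^{tA} = P · e^{tJ} · P⁻¹, and e^{tJ} can be computed block-by-block.

A has Jordan form
J =
  [6, 1, 0]
  [0, 6, 0]
  [0, 0, 6]
(up to reordering of blocks).

Per-block formulas:
  For a 1×1 block at λ = 6: exp(t · [6]) = [e^(6t)].
  For a 2×2 Jordan block J_2(6): exp(t · J_2(6)) = e^(6t)·(I + t·N), where N is the 2×2 nilpotent shift.

After assembling e^{tJ} and conjugating by P, we get:

e^{tA} =
  [exp(6*t), -t*exp(6*t), t*exp(6*t)]
  [0, exp(6*t), 0]
  [0, 0, exp(6*t)]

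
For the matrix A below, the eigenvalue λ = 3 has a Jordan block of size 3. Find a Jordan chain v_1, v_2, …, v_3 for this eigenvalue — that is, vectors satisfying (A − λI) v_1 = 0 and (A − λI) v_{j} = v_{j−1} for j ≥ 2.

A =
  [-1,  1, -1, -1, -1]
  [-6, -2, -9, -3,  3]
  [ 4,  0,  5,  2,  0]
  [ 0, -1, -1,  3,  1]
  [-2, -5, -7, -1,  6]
A Jordan chain for λ = 3 of length 3:
v_1 = (1, 3, -2, 0, 1)ᵀ
v_2 = (-1, -3, 2, -1, -1)ᵀ
v_3 = (3, 6, -5, 0, 0)ᵀ

Let N = A − (3)·I. We want v_3 with N^3 v_3 = 0 but N^2 v_3 ≠ 0; then v_{j-1} := N · v_j for j = 3, …, 2.

Pick v_3 = (3, 6, -5, 0, 0)ᵀ.
Then v_2 = N · v_3 = (-1, -3, 2, -1, -1)ᵀ.
Then v_1 = N · v_2 = (1, 3, -2, 0, 1)ᵀ.

Sanity check: (A − (3)·I) v_1 = (0, 0, 0, 0, 0)ᵀ = 0. ✓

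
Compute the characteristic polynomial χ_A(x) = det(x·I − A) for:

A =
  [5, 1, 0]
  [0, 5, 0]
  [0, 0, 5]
x^3 - 15*x^2 + 75*x - 125

Expanding det(x·I − A) (e.g. by cofactor expansion or by noting that A is similar to its Jordan form J, which has the same characteristic polynomial as A) gives
  χ_A(x) = x^3 - 15*x^2 + 75*x - 125
which factors as (x - 5)^3. The eigenvalues (with algebraic multiplicities) are λ = 5 with multiplicity 3.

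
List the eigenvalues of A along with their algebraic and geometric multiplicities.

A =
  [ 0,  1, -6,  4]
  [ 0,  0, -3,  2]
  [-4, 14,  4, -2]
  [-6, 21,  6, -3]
λ = 0: alg = 3, geom = 1; λ = 1: alg = 1, geom = 1

Step 1 — factor the characteristic polynomial to read off the algebraic multiplicities:
  χ_A(x) = x^3*(x - 1)

Step 2 — compute geometric multiplicities via the rank-nullity identity g(λ) = n − rank(A − λI):
  rank(A − (0)·I) = 3, so dim ker(A − (0)·I) = n − 3 = 1
  rank(A − (1)·I) = 3, so dim ker(A − (1)·I) = n − 3 = 1

Summary:
  λ = 0: algebraic multiplicity = 3, geometric multiplicity = 1
  λ = 1: algebraic multiplicity = 1, geometric multiplicity = 1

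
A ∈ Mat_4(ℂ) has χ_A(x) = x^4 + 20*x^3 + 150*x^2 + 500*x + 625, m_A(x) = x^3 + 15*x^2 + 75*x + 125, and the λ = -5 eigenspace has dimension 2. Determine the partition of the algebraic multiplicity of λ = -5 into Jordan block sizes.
Block sizes for λ = -5: [3, 1]

Step 1 — from the characteristic polynomial, algebraic multiplicity of λ = -5 is 4. From dim ker(A − (-5)·I) = 2, there are exactly 2 Jordan blocks for λ = -5.
Step 2 — from the minimal polynomial, the factor (x + 5)^3 tells us the largest block for λ = -5 has size 3.
Step 3 — with total size 4, 2 blocks, and largest block 3, the block sizes (in nonincreasing order) are [3, 1].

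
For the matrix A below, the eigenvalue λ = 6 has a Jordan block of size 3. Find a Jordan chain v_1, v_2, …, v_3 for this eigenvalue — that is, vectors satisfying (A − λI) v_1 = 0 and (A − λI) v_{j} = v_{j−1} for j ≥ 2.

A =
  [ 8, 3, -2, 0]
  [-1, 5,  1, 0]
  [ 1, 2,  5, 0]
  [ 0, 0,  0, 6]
A Jordan chain for λ = 6 of length 3:
v_1 = (-1, 0, -1, 0)ᵀ
v_2 = (2, -1, 1, 0)ᵀ
v_3 = (1, 0, 0, 0)ᵀ

Let N = A − (6)·I. We want v_3 with N^3 v_3 = 0 but N^2 v_3 ≠ 0; then v_{j-1} := N · v_j for j = 3, …, 2.

Pick v_3 = (1, 0, 0, 0)ᵀ.
Then v_2 = N · v_3 = (2, -1, 1, 0)ᵀ.
Then v_1 = N · v_2 = (-1, 0, -1, 0)ᵀ.

Sanity check: (A − (6)·I) v_1 = (0, 0, 0, 0)ᵀ = 0. ✓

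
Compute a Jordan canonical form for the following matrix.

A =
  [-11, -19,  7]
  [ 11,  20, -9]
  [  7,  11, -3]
J_3(2)

The characteristic polynomial is
  det(x·I − A) = x^3 - 6*x^2 + 12*x - 8 = (x - 2)^3

Eigenvalues and multiplicities (the geometric multiplicity of λ is n − rank(A − λI), which equals the number of Jordan blocks for λ):
  λ = 2: algebraic multiplicity = 3, geometric multiplicity = 1

Determining the block sizes for each eigenvalue:
  λ = 2: one block (gm = 1), so the single block has size am = 3 → block sizes [3]

Assembling the blocks gives a Jordan form
J =
  [2, 1, 0]
  [0, 2, 1]
  [0, 0, 2]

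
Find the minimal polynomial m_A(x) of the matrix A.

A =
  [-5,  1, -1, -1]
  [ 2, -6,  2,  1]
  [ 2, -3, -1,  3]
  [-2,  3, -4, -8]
x^3 + 15*x^2 + 75*x + 125

The characteristic polynomial is χ_A(x) = (x + 5)^4, so the eigenvalues are known. The minimal polynomial is
  m_A(x) = Π_λ (x − λ)^{k_λ}
where k_λ is the size of the *largest* Jordan block for λ (equivalently, the smallest k with (A − λI)^k v = 0 for every generalised eigenvector v of λ).

  λ = -5: largest Jordan block has size 3, contributing (x + 5)^3

So m_A(x) = (x + 5)^3 = x^3 + 15*x^2 + 75*x + 125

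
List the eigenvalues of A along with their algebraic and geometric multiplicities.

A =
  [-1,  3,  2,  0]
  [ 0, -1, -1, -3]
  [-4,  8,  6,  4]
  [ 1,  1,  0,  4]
λ = 2: alg = 4, geom = 2

Step 1 — factor the characteristic polynomial to read off the algebraic multiplicities:
  χ_A(x) = (x - 2)^4

Step 2 — compute geometric multiplicities via the rank-nullity identity g(λ) = n − rank(A − λI):
  rank(A − (2)·I) = 2, so dim ker(A − (2)·I) = n − 2 = 2

Summary:
  λ = 2: algebraic multiplicity = 4, geometric multiplicity = 2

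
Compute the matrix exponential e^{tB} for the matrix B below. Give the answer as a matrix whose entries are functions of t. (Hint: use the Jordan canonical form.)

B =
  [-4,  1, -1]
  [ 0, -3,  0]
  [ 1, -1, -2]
e^{tB} =
  [-t*exp(-3*t) + exp(-3*t), t*exp(-3*t), -t*exp(-3*t)]
  [0, exp(-3*t), 0]
  [t*exp(-3*t), -t*exp(-3*t), t*exp(-3*t) + exp(-3*t)]

Strategy: write B = P · J · P⁻¹ where J is a Jordan canonical form, so e^{tB} = P · e^{tJ} · P⁻¹, and e^{tJ} can be computed block-by-block.

B has Jordan form
J =
  [-3,  1,  0]
  [ 0, -3,  0]
  [ 0,  0, -3]
(up to reordering of blocks).

Per-block formulas:
  For a 1×1 block at λ = -3: exp(t · [-3]) = [e^(-3t)].
  For a 2×2 Jordan block J_2(-3): exp(t · J_2(-3)) = e^(-3t)·(I + t·N), where N is the 2×2 nilpotent shift.

After assembling e^{tJ} and conjugating by P, we get:

e^{tB} =
  [-t*exp(-3*t) + exp(-3*t), t*exp(-3*t), -t*exp(-3*t)]
  [0, exp(-3*t), 0]
  [t*exp(-3*t), -t*exp(-3*t), t*exp(-3*t) + exp(-3*t)]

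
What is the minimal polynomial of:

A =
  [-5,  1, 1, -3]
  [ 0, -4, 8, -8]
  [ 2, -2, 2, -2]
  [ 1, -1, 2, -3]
x^4 + 10*x^3 + 36*x^2 + 56*x + 32

The characteristic polynomial is χ_A(x) = (x + 2)^3*(x + 4), so the eigenvalues are known. The minimal polynomial is
  m_A(x) = Π_λ (x − λ)^{k_λ}
where k_λ is the size of the *largest* Jordan block for λ (equivalently, the smallest k with (A − λI)^k v = 0 for every generalised eigenvector v of λ).

  λ = -4: largest Jordan block has size 1, contributing (x + 4)
  λ = -2: largest Jordan block has size 3, contributing (x + 2)^3

So m_A(x) = (x + 2)^3*(x + 4) = x^4 + 10*x^3 + 36*x^2 + 56*x + 32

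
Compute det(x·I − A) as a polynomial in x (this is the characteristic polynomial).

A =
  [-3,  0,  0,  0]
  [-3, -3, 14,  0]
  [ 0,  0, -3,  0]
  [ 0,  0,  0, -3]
x^4 + 12*x^3 + 54*x^2 + 108*x + 81

Expanding det(x·I − A) (e.g. by cofactor expansion or by noting that A is similar to its Jordan form J, which has the same characteristic polynomial as A) gives
  χ_A(x) = x^4 + 12*x^3 + 54*x^2 + 108*x + 81
which factors as (x + 3)^4. The eigenvalues (with algebraic multiplicities) are λ = -3 with multiplicity 4.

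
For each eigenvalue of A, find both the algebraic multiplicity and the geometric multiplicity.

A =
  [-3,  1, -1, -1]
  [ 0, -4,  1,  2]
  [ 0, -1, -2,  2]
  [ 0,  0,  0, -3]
λ = -3: alg = 4, geom = 2

Step 1 — factor the characteristic polynomial to read off the algebraic multiplicities:
  χ_A(x) = (x + 3)^4

Step 2 — compute geometric multiplicities via the rank-nullity identity g(λ) = n − rank(A − λI):
  rank(A − (-3)·I) = 2, so dim ker(A − (-3)·I) = n − 2 = 2

Summary:
  λ = -3: algebraic multiplicity = 4, geometric multiplicity = 2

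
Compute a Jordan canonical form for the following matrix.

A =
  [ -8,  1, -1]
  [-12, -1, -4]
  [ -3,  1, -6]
J_2(-5) ⊕ J_1(-5)

The characteristic polynomial is
  det(x·I − A) = x^3 + 15*x^2 + 75*x + 125 = (x + 5)^3

Eigenvalues and multiplicities (the geometric multiplicity of λ is n − rank(A − λI), which equals the number of Jordan blocks for λ):
  λ = -5: algebraic multiplicity = 3, geometric multiplicity = 2

Determining the block sizes for each eigenvalue:
  λ = -5: 2 blocks summing to 3 forces exactly one block of size 2 and the rest size 1 → block sizes [2, 1]

Assembling the blocks gives a Jordan form
J =
  [-5,  1,  0]
  [ 0, -5,  0]
  [ 0,  0, -5]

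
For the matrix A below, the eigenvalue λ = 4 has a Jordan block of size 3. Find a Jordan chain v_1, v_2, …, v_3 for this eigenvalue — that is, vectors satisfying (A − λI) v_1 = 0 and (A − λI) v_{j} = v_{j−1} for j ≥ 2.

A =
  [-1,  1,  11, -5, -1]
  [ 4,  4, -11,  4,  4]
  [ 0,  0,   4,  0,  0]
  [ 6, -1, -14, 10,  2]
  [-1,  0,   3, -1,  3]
A Jordan chain for λ = 4 of length 3:
v_1 = (1, 0, 0, -1, 0)ᵀ
v_2 = (11, -11, 0, -14, 3)ᵀ
v_3 = (0, 0, 1, 0, 0)ᵀ

Let N = A − (4)·I. We want v_3 with N^3 v_3 = 0 but N^2 v_3 ≠ 0; then v_{j-1} := N · v_j for j = 3, …, 2.

Pick v_3 = (0, 0, 1, 0, 0)ᵀ.
Then v_2 = N · v_3 = (11, -11, 0, -14, 3)ᵀ.
Then v_1 = N · v_2 = (1, 0, 0, -1, 0)ᵀ.

Sanity check: (A − (4)·I) v_1 = (0, 0, 0, 0, 0)ᵀ = 0. ✓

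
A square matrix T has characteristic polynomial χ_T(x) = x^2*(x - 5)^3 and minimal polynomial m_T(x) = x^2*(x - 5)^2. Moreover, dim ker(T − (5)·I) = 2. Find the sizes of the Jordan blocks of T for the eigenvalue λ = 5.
Block sizes for λ = 5: [2, 1]

Step 1 — from the characteristic polynomial, algebraic multiplicity of λ = 5 is 3. From dim ker(T − (5)·I) = 2, there are exactly 2 Jordan blocks for λ = 5.
Step 2 — from the minimal polynomial, the factor (x − 5)^2 tells us the largest block for λ = 5 has size 2.
Step 3 — with total size 3, 2 blocks, and largest block 2, the block sizes (in nonincreasing order) are [2, 1].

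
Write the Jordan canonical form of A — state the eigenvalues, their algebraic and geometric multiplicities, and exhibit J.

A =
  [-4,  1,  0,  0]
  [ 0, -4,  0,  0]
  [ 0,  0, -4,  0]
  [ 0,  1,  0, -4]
J_2(-4) ⊕ J_1(-4) ⊕ J_1(-4)

The characteristic polynomial is
  det(x·I − A) = x^4 + 16*x^3 + 96*x^2 + 256*x + 256 = (x + 4)^4

Eigenvalues and multiplicities (the geometric multiplicity of λ is n − rank(A − λI), which equals the number of Jordan blocks for λ):
  λ = -4: algebraic multiplicity = 4, geometric multiplicity = 3

Determining the block sizes for each eigenvalue:
  λ = -4: 3 blocks summing to 4 forces exactly one block of size 2 and the rest size 1 → block sizes [2, 1, 1]

Assembling the blocks gives a Jordan form
J =
  [-4,  1,  0,  0]
  [ 0, -4,  0,  0]
  [ 0,  0, -4,  0]
  [ 0,  0,  0, -4]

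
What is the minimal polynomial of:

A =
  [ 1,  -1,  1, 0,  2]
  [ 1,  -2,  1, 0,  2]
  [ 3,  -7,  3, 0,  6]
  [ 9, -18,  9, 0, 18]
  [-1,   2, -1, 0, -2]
x^3

The characteristic polynomial is χ_A(x) = x^5, so the eigenvalues are known. The minimal polynomial is
  m_A(x) = Π_λ (x − λ)^{k_λ}
where k_λ is the size of the *largest* Jordan block for λ (equivalently, the smallest k with (A − λI)^k v = 0 for every generalised eigenvector v of λ).

  λ = 0: largest Jordan block has size 3, contributing (x − 0)^3

So m_A(x) = x^3 = x^3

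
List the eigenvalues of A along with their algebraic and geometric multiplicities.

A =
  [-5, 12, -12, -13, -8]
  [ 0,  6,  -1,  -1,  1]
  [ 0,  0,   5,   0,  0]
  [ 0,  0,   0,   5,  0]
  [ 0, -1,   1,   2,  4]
λ = -5: alg = 1, geom = 1; λ = 5: alg = 4, geom = 2

Step 1 — factor the characteristic polynomial to read off the algebraic multiplicities:
  χ_A(x) = (x - 5)^4*(x + 5)

Step 2 — compute geometric multiplicities via the rank-nullity identity g(λ) = n − rank(A − λI):
  rank(A − (-5)·I) = 4, so dim ker(A − (-5)·I) = n − 4 = 1
  rank(A − (5)·I) = 3, so dim ker(A − (5)·I) = n − 3 = 2

Summary:
  λ = -5: algebraic multiplicity = 1, geometric multiplicity = 1
  λ = 5: algebraic multiplicity = 4, geometric multiplicity = 2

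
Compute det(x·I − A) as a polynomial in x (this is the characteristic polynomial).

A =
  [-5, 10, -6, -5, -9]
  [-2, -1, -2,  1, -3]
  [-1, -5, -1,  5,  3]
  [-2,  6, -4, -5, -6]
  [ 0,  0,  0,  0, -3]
x^5 + 15*x^4 + 90*x^3 + 270*x^2 + 405*x + 243

Expanding det(x·I − A) (e.g. by cofactor expansion or by noting that A is similar to its Jordan form J, which has the same characteristic polynomial as A) gives
  χ_A(x) = x^5 + 15*x^4 + 90*x^3 + 270*x^2 + 405*x + 243
which factors as (x + 3)^5. The eigenvalues (with algebraic multiplicities) are λ = -3 with multiplicity 5.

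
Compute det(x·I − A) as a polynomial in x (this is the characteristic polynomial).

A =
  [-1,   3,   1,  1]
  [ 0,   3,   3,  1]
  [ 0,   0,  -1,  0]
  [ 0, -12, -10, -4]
x^4 + 3*x^3 + 3*x^2 + x

Expanding det(x·I − A) (e.g. by cofactor expansion or by noting that A is similar to its Jordan form J, which has the same characteristic polynomial as A) gives
  χ_A(x) = x^4 + 3*x^3 + 3*x^2 + x
which factors as x*(x + 1)^3. The eigenvalues (with algebraic multiplicities) are λ = -1 with multiplicity 3, λ = 0 with multiplicity 1.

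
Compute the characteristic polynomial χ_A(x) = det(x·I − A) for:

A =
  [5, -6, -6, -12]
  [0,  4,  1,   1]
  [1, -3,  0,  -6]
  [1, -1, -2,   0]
x^4 - 9*x^3 + 30*x^2 - 44*x + 24

Expanding det(x·I − A) (e.g. by cofactor expansion or by noting that A is similar to its Jordan form J, which has the same characteristic polynomial as A) gives
  χ_A(x) = x^4 - 9*x^3 + 30*x^2 - 44*x + 24
which factors as (x - 3)*(x - 2)^3. The eigenvalues (with algebraic multiplicities) are λ = 2 with multiplicity 3, λ = 3 with multiplicity 1.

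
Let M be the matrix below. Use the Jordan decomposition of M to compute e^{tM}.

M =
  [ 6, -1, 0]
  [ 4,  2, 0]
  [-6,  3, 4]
e^{tM} =
  [2*t*exp(4*t) + exp(4*t), -t*exp(4*t), 0]
  [4*t*exp(4*t), -2*t*exp(4*t) + exp(4*t), 0]
  [-6*t*exp(4*t), 3*t*exp(4*t), exp(4*t)]

Strategy: write M = P · J · P⁻¹ where J is a Jordan canonical form, so e^{tM} = P · e^{tJ} · P⁻¹, and e^{tJ} can be computed block-by-block.

M has Jordan form
J =
  [4, 1, 0]
  [0, 4, 0]
  [0, 0, 4]
(up to reordering of blocks).

Per-block formulas:
  For a 1×1 block at λ = 4: exp(t · [4]) = [e^(4t)].
  For a 2×2 Jordan block J_2(4): exp(t · J_2(4)) = e^(4t)·(I + t·N), where N is the 2×2 nilpotent shift.

After assembling e^{tJ} and conjugating by P, we get:

e^{tM} =
  [2*t*exp(4*t) + exp(4*t), -t*exp(4*t), 0]
  [4*t*exp(4*t), -2*t*exp(4*t) + exp(4*t), 0]
  [-6*t*exp(4*t), 3*t*exp(4*t), exp(4*t)]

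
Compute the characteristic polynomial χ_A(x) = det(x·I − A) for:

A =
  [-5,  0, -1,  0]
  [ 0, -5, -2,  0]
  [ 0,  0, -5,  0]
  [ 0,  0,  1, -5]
x^4 + 20*x^3 + 150*x^2 + 500*x + 625

Expanding det(x·I − A) (e.g. by cofactor expansion or by noting that A is similar to its Jordan form J, which has the same characteristic polynomial as A) gives
  χ_A(x) = x^4 + 20*x^3 + 150*x^2 + 500*x + 625
which factors as (x + 5)^4. The eigenvalues (with algebraic multiplicities) are λ = -5 with multiplicity 4.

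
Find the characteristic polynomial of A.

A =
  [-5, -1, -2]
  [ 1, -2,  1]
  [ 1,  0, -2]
x^3 + 9*x^2 + 27*x + 27

Expanding det(x·I − A) (e.g. by cofactor expansion or by noting that A is similar to its Jordan form J, which has the same characteristic polynomial as A) gives
  χ_A(x) = x^3 + 9*x^2 + 27*x + 27
which factors as (x + 3)^3. The eigenvalues (with algebraic multiplicities) are λ = -3 with multiplicity 3.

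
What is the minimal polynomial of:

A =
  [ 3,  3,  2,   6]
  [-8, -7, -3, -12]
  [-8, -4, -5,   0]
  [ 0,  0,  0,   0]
x^4 + 9*x^3 + 27*x^2 + 27*x

The characteristic polynomial is χ_A(x) = x*(x + 3)^3, so the eigenvalues are known. The minimal polynomial is
  m_A(x) = Π_λ (x − λ)^{k_λ}
where k_λ is the size of the *largest* Jordan block for λ (equivalently, the smallest k with (A − λI)^k v = 0 for every generalised eigenvector v of λ).

  λ = -3: largest Jordan block has size 3, contributing (x + 3)^3
  λ = 0: largest Jordan block has size 1, contributing (x − 0)

So m_A(x) = x*(x + 3)^3 = x^4 + 9*x^3 + 27*x^2 + 27*x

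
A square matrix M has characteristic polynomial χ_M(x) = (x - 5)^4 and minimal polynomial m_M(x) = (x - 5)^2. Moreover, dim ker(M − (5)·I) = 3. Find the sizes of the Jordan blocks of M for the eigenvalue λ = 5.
Block sizes for λ = 5: [2, 1, 1]

Step 1 — from the characteristic polynomial, algebraic multiplicity of λ = 5 is 4. From dim ker(M − (5)·I) = 3, there are exactly 3 Jordan blocks for λ = 5.
Step 2 — from the minimal polynomial, the factor (x − 5)^2 tells us the largest block for λ = 5 has size 2.
Step 3 — with total size 4, 3 blocks, and largest block 2, the block sizes (in nonincreasing order) are [2, 1, 1].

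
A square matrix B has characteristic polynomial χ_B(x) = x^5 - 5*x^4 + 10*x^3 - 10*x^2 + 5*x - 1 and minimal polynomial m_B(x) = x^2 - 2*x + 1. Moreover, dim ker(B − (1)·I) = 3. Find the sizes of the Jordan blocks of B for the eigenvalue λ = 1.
Block sizes for λ = 1: [2, 2, 1]

Step 1 — from the characteristic polynomial, algebraic multiplicity of λ = 1 is 5. From dim ker(B − (1)·I) = 3, there are exactly 3 Jordan blocks for λ = 1.
Step 2 — from the minimal polynomial, the factor (x − 1)^2 tells us the largest block for λ = 1 has size 2.
Step 3 — with total size 5, 3 blocks, and largest block 2, the block sizes (in nonincreasing order) are [2, 2, 1].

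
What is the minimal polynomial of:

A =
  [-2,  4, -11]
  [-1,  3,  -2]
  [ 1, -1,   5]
x^3 - 6*x^2 + 12*x - 8

The characteristic polynomial is χ_A(x) = (x - 2)^3, so the eigenvalues are known. The minimal polynomial is
  m_A(x) = Π_λ (x − λ)^{k_λ}
where k_λ is the size of the *largest* Jordan block for λ (equivalently, the smallest k with (A − λI)^k v = 0 for every generalised eigenvector v of λ).

  λ = 2: largest Jordan block has size 3, contributing (x − 2)^3

So m_A(x) = (x - 2)^3 = x^3 - 6*x^2 + 12*x - 8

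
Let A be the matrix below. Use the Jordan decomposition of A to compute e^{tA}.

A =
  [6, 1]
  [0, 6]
e^{tA} =
  [exp(6*t), t*exp(6*t)]
  [0, exp(6*t)]

Strategy: write A = P · J · P⁻¹ where J is a Jordan canonical form, so e^{tA} = P · e^{tJ} · P⁻¹, and e^{tJ} can be computed block-by-block.

A has Jordan form
J =
  [6, 1]
  [0, 6]
(up to reordering of blocks).

Per-block formulas:
  For a 2×2 Jordan block J_2(6): exp(t · J_2(6)) = e^(6t)·(I + t·N), where N is the 2×2 nilpotent shift.

After assembling e^{tJ} and conjugating by P, we get:

e^{tA} =
  [exp(6*t), t*exp(6*t)]
  [0, exp(6*t)]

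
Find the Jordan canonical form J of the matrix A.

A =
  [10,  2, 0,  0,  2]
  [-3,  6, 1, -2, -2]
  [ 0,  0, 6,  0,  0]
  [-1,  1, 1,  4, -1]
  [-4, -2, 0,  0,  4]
J_3(6) ⊕ J_1(6) ⊕ J_1(6)

The characteristic polynomial is
  det(x·I − A) = x^5 - 30*x^4 + 360*x^3 - 2160*x^2 + 6480*x - 7776 = (x - 6)^5

Eigenvalues and multiplicities (the geometric multiplicity of λ is n − rank(A − λI), which equals the number of Jordan blocks for λ):
  λ = 6: algebraic multiplicity = 5, geometric multiplicity = 3

Determining the block sizes for each eigenvalue:
  λ = 6: with am = 5 and gm = 3, the partition is not yet determined (e.g. several partitions of 5 into 3 parts exist). Let N = A − (6)·I. Computing rank(N^1) = 2, rank(N^2) = 1, rank(N^3) = 0; the number of blocks of size ≥ j is rank(N^{j−1}) − rank(N^j), giving [3, 1, 1]. So we have 1 block(s) of size 3, 2 block(s) of size 1 → block sizes [3, 1, 1]

Assembling the blocks gives a Jordan form
J =
  [6, 1, 0, 0, 0]
  [0, 6, 1, 0, 0]
  [0, 0, 6, 0, 0]
  [0, 0, 0, 6, 0]
  [0, 0, 0, 0, 6]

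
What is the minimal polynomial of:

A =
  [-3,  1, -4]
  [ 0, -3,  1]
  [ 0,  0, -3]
x^3 + 9*x^2 + 27*x + 27

The characteristic polynomial is χ_A(x) = (x + 3)^3, so the eigenvalues are known. The minimal polynomial is
  m_A(x) = Π_λ (x − λ)^{k_λ}
where k_λ is the size of the *largest* Jordan block for λ (equivalently, the smallest k with (A − λI)^k v = 0 for every generalised eigenvector v of λ).

  λ = -3: largest Jordan block has size 3, contributing (x + 3)^3

So m_A(x) = (x + 3)^3 = x^3 + 9*x^2 + 27*x + 27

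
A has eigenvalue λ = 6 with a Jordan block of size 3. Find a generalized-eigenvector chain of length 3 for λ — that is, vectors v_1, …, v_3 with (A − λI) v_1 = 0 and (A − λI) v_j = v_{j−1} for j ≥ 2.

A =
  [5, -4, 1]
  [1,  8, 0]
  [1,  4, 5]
A Jordan chain for λ = 6 of length 3:
v_1 = (-2, 1, 2)ᵀ
v_2 = (-1, 1, 1)ᵀ
v_3 = (1, 0, 0)ᵀ

Let N = A − (6)·I. We want v_3 with N^3 v_3 = 0 but N^2 v_3 ≠ 0; then v_{j-1} := N · v_j for j = 3, …, 2.

Pick v_3 = (1, 0, 0)ᵀ.
Then v_2 = N · v_3 = (-1, 1, 1)ᵀ.
Then v_1 = N · v_2 = (-2, 1, 2)ᵀ.

Sanity check: (A − (6)·I) v_1 = (0, 0, 0)ᵀ = 0. ✓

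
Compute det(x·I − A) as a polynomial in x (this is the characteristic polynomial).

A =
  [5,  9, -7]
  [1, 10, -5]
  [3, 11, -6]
x^3 - 9*x^2 + 27*x - 27

Expanding det(x·I − A) (e.g. by cofactor expansion or by noting that A is similar to its Jordan form J, which has the same characteristic polynomial as A) gives
  χ_A(x) = x^3 - 9*x^2 + 27*x - 27
which factors as (x - 3)^3. The eigenvalues (with algebraic multiplicities) are λ = 3 with multiplicity 3.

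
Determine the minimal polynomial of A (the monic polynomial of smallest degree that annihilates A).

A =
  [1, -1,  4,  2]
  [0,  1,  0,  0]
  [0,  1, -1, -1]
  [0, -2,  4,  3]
x^2 - 2*x + 1

The characteristic polynomial is χ_A(x) = (x - 1)^4, so the eigenvalues are known. The minimal polynomial is
  m_A(x) = Π_λ (x − λ)^{k_λ}
where k_λ is the size of the *largest* Jordan block for λ (equivalently, the smallest k with (A − λI)^k v = 0 for every generalised eigenvector v of λ).

  λ = 1: largest Jordan block has size 2, contributing (x − 1)^2

So m_A(x) = (x - 1)^2 = x^2 - 2*x + 1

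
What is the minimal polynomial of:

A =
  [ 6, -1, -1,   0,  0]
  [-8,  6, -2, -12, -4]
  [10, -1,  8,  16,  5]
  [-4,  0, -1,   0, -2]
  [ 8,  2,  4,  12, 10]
x^3 - 18*x^2 + 108*x - 216

The characteristic polynomial is χ_A(x) = (x - 6)^5, so the eigenvalues are known. The minimal polynomial is
  m_A(x) = Π_λ (x − λ)^{k_λ}
where k_λ is the size of the *largest* Jordan block for λ (equivalently, the smallest k with (A − λI)^k v = 0 for every generalised eigenvector v of λ).

  λ = 6: largest Jordan block has size 3, contributing (x − 6)^3

So m_A(x) = (x - 6)^3 = x^3 - 18*x^2 + 108*x - 216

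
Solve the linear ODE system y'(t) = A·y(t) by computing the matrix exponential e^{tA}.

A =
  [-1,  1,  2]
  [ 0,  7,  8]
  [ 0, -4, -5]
e^{tA} =
  [exp(-t), t*exp(-t), 2*t*exp(-t)]
  [0, 2*exp(3*t) - exp(-t), 2*exp(3*t) - 2*exp(-t)]
  [0, -exp(3*t) + exp(-t), -exp(3*t) + 2*exp(-t)]

Strategy: write A = P · J · P⁻¹ where J is a Jordan canonical form, so e^{tA} = P · e^{tJ} · P⁻¹, and e^{tJ} can be computed block-by-block.

A has Jordan form
J =
  [-1,  1, 0]
  [ 0, -1, 0]
  [ 0,  0, 3]
(up to reordering of blocks).

Per-block formulas:
  For a 1×1 block at λ = 3: exp(t · [3]) = [e^(3t)].
  For a 2×2 Jordan block J_2(-1): exp(t · J_2(-1)) = e^(-1t)·(I + t·N), where N is the 2×2 nilpotent shift.

After assembling e^{tJ} and conjugating by P, we get:

e^{tA} =
  [exp(-t), t*exp(-t), 2*t*exp(-t)]
  [0, 2*exp(3*t) - exp(-t), 2*exp(3*t) - 2*exp(-t)]
  [0, -exp(3*t) + exp(-t), -exp(3*t) + 2*exp(-t)]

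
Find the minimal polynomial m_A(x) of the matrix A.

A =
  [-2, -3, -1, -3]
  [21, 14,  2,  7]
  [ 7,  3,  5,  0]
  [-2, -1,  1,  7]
x^2 - 12*x + 36

The characteristic polynomial is χ_A(x) = (x - 6)^4, so the eigenvalues are known. The minimal polynomial is
  m_A(x) = Π_λ (x − λ)^{k_λ}
where k_λ is the size of the *largest* Jordan block for λ (equivalently, the smallest k with (A − λI)^k v = 0 for every generalised eigenvector v of λ).

  λ = 6: largest Jordan block has size 2, contributing (x − 6)^2

So m_A(x) = (x - 6)^2 = x^2 - 12*x + 36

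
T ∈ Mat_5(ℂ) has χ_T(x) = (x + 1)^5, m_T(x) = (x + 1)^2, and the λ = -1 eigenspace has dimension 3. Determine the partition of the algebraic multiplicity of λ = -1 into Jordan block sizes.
Block sizes for λ = -1: [2, 2, 1]

Step 1 — from the characteristic polynomial, algebraic multiplicity of λ = -1 is 5. From dim ker(T − (-1)·I) = 3, there are exactly 3 Jordan blocks for λ = -1.
Step 2 — from the minimal polynomial, the factor (x + 1)^2 tells us the largest block for λ = -1 has size 2.
Step 3 — with total size 5, 3 blocks, and largest block 2, the block sizes (in nonincreasing order) are [2, 2, 1].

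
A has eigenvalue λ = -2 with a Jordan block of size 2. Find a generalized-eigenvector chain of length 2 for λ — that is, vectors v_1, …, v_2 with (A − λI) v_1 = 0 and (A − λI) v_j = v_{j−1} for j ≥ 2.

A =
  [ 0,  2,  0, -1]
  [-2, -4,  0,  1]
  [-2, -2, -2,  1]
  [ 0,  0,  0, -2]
A Jordan chain for λ = -2 of length 2:
v_1 = (2, -2, -2, 0)ᵀ
v_2 = (1, 0, 0, 0)ᵀ

Let N = A − (-2)·I. We want v_2 with N^2 v_2 = 0 but N^1 v_2 ≠ 0; then v_{j-1} := N · v_j for j = 2, …, 2.

Pick v_2 = (1, 0, 0, 0)ᵀ.
Then v_1 = N · v_2 = (2, -2, -2, 0)ᵀ.

Sanity check: (A − (-2)·I) v_1 = (0, 0, 0, 0)ᵀ = 0. ✓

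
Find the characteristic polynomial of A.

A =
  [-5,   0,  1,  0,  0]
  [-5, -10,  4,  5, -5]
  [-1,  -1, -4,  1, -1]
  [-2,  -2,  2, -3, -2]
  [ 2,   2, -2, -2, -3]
x^5 + 25*x^4 + 250*x^3 + 1250*x^2 + 3125*x + 3125

Expanding det(x·I − A) (e.g. by cofactor expansion or by noting that A is similar to its Jordan form J, which has the same characteristic polynomial as A) gives
  χ_A(x) = x^5 + 25*x^4 + 250*x^3 + 1250*x^2 + 3125*x + 3125
which factors as (x + 5)^5. The eigenvalues (with algebraic multiplicities) are λ = -5 with multiplicity 5.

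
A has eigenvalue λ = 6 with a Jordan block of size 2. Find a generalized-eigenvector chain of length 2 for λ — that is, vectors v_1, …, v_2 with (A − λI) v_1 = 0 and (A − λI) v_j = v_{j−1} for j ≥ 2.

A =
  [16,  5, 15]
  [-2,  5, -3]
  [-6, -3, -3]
A Jordan chain for λ = 6 of length 2:
v_1 = (10, -2, -6)ᵀ
v_2 = (1, 0, 0)ᵀ

Let N = A − (6)·I. We want v_2 with N^2 v_2 = 0 but N^1 v_2 ≠ 0; then v_{j-1} := N · v_j for j = 2, …, 2.

Pick v_2 = (1, 0, 0)ᵀ.
Then v_1 = N · v_2 = (10, -2, -6)ᵀ.

Sanity check: (A − (6)·I) v_1 = (0, 0, 0)ᵀ = 0. ✓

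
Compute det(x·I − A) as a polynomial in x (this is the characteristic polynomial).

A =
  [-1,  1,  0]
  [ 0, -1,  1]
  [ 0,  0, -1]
x^3 + 3*x^2 + 3*x + 1

Expanding det(x·I − A) (e.g. by cofactor expansion or by noting that A is similar to its Jordan form J, which has the same characteristic polynomial as A) gives
  χ_A(x) = x^3 + 3*x^2 + 3*x + 1
which factors as (x + 1)^3. The eigenvalues (with algebraic multiplicities) are λ = -1 with multiplicity 3.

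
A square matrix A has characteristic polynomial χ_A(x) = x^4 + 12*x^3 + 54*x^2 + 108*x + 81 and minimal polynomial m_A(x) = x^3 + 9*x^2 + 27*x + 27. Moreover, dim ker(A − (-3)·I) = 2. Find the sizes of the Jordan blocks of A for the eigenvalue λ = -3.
Block sizes for λ = -3: [3, 1]

Step 1 — from the characteristic polynomial, algebraic multiplicity of λ = -3 is 4. From dim ker(A − (-3)·I) = 2, there are exactly 2 Jordan blocks for λ = -3.
Step 2 — from the minimal polynomial, the factor (x + 3)^3 tells us the largest block for λ = -3 has size 3.
Step 3 — with total size 4, 2 blocks, and largest block 3, the block sizes (in nonincreasing order) are [3, 1].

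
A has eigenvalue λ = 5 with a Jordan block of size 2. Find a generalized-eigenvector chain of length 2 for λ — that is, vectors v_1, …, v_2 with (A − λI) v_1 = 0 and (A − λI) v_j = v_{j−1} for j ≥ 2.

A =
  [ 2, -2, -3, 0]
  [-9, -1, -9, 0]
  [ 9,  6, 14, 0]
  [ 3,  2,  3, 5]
A Jordan chain for λ = 5 of length 2:
v_1 = (-3, -9, 9, 3)ᵀ
v_2 = (1, 0, 0, 0)ᵀ

Let N = A − (5)·I. We want v_2 with N^2 v_2 = 0 but N^1 v_2 ≠ 0; then v_{j-1} := N · v_j for j = 2, …, 2.

Pick v_2 = (1, 0, 0, 0)ᵀ.
Then v_1 = N · v_2 = (-3, -9, 9, 3)ᵀ.

Sanity check: (A − (5)·I) v_1 = (0, 0, 0, 0)ᵀ = 0. ✓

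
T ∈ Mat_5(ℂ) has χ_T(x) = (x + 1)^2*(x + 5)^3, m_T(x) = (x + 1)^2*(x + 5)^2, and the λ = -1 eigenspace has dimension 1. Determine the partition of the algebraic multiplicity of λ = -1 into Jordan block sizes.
Block sizes for λ = -1: [2]

Step 1 — from the characteristic polynomial, algebraic multiplicity of λ = -1 is 2. From dim ker(T − (-1)·I) = 1, there are exactly 1 Jordan blocks for λ = -1.
Step 2 — from the minimal polynomial, the factor (x + 1)^2 tells us the largest block for λ = -1 has size 2.
Step 3 — with total size 2, 1 blocks, and largest block 2, the block sizes (in nonincreasing order) are [2].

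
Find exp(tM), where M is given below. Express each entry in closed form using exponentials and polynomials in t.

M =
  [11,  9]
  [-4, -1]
e^{tM} =
  [6*t*exp(5*t) + exp(5*t), 9*t*exp(5*t)]
  [-4*t*exp(5*t), -6*t*exp(5*t) + exp(5*t)]

Strategy: write M = P · J · P⁻¹ where J is a Jordan canonical form, so e^{tM} = P · e^{tJ} · P⁻¹, and e^{tJ} can be computed block-by-block.

M has Jordan form
J =
  [5, 1]
  [0, 5]
(up to reordering of blocks).

Per-block formulas:
  For a 2×2 Jordan block J_2(5): exp(t · J_2(5)) = e^(5t)·(I + t·N), where N is the 2×2 nilpotent shift.

After assembling e^{tJ} and conjugating by P, we get:

e^{tM} =
  [6*t*exp(5*t) + exp(5*t), 9*t*exp(5*t)]
  [-4*t*exp(5*t), -6*t*exp(5*t) + exp(5*t)]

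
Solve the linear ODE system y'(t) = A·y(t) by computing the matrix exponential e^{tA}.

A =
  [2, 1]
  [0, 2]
e^{tA} =
  [exp(2*t), t*exp(2*t)]
  [0, exp(2*t)]

Strategy: write A = P · J · P⁻¹ where J is a Jordan canonical form, so e^{tA} = P · e^{tJ} · P⁻¹, and e^{tJ} can be computed block-by-block.

A has Jordan form
J =
  [2, 1]
  [0, 2]
(up to reordering of blocks).

Per-block formulas:
  For a 2×2 Jordan block J_2(2): exp(t · J_2(2)) = e^(2t)·(I + t·N), where N is the 2×2 nilpotent shift.

After assembling e^{tJ} and conjugating by P, we get:

e^{tA} =
  [exp(2*t), t*exp(2*t)]
  [0, exp(2*t)]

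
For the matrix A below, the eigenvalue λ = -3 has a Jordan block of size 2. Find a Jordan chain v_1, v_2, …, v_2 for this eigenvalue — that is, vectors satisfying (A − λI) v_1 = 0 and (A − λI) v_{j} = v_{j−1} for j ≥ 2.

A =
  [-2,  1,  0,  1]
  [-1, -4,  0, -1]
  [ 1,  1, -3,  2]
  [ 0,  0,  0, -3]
A Jordan chain for λ = -3 of length 2:
v_1 = (1, -1, 1, 0)ᵀ
v_2 = (1, 0, 0, 0)ᵀ

Let N = A − (-3)·I. We want v_2 with N^2 v_2 = 0 but N^1 v_2 ≠ 0; then v_{j-1} := N · v_j for j = 2, …, 2.

Pick v_2 = (1, 0, 0, 0)ᵀ.
Then v_1 = N · v_2 = (1, -1, 1, 0)ᵀ.

Sanity check: (A − (-3)·I) v_1 = (0, 0, 0, 0)ᵀ = 0. ✓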